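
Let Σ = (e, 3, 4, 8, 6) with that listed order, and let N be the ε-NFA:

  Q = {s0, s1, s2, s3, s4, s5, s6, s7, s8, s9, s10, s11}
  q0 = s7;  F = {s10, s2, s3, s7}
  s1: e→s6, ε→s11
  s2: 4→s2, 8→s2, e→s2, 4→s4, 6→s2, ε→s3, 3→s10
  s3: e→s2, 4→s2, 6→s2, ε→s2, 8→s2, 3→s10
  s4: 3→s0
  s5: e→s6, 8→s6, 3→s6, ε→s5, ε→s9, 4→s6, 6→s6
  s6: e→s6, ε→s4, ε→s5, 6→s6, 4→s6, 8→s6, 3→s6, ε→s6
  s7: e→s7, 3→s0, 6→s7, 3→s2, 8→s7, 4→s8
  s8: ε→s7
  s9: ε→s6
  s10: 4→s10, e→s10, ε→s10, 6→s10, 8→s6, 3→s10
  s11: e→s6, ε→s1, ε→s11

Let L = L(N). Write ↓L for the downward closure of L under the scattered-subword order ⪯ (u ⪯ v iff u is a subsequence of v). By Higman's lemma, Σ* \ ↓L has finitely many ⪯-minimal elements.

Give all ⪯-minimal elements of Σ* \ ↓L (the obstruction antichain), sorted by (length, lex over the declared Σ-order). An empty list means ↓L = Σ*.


|Q|=12, |F|=4, |δ|=48 (13 ε).
min D↑ (4 st, q0=0, F={3}): 0:e→0,3→1,4→0,8→0,6→0 1:e→1,3→2,4→1,8→1,6→1 2:e→2,3→2,4→2,8→3,6→2 3:e→3,3→3,4→3,8→3,6→3 [Hopcroft].
'338': |S_i|=[10, 8, 6, 5] end={s0,s4,s5,s6,s9} rej; 3/3 deletions ∈↓L.
1 minimals (antichain).

Antichain: [338].


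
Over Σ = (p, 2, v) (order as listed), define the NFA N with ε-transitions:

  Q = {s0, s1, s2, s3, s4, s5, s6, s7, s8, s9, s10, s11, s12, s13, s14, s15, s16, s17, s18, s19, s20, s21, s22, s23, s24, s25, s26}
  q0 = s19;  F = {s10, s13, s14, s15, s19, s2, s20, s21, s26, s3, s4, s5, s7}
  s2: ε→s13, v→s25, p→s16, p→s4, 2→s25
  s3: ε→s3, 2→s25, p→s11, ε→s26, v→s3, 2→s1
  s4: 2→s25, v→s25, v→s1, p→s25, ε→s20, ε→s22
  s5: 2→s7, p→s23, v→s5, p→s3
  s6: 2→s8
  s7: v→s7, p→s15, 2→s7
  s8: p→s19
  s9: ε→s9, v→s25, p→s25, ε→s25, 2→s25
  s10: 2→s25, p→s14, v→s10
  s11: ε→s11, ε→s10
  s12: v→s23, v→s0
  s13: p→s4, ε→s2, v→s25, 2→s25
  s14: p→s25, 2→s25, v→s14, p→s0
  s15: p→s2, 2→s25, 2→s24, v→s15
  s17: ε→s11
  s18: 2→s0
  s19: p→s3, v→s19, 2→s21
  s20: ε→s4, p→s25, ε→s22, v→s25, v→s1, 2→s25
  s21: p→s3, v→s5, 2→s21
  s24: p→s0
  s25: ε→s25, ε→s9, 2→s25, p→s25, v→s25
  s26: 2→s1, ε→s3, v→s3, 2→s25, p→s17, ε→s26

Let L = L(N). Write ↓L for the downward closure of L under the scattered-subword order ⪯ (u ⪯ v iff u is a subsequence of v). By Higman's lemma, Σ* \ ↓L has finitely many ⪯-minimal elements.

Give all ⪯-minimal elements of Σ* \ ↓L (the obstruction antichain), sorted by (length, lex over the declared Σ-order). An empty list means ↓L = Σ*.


Antichain: [p2, pppp, 2v2ppv].

|Q|=27, |F|=13, |δ|=76 (17 ε).
min D↑ (11 st, q0=0, F={4}): 0:p→1,2→2,v→0 1:p→3,2→4,v→1 2:p→1,2→2,v→5 3:p→6,2→4,v→3 4:p→4,2→4,v→4 5:p→1,2→7,v→5 6:p→4,2→4,v→6 7:p→8,2→7,v→7 8:p→9,2→4,v→8 9:p→10,2→4,v→4 10:p→4,2→4,v→4.
'p2': |S_i|=[23, 19, 5] end={s0,s1,s24,s25,s9} rej; 2/2 del acc.
'pppp': |S_i|=[23, 19, 14, 9, 3] end={s0,s25,s9} ∉↓L; 4/4 deletions ∈↓L.
'2v2ppv': run [23, 22, 21, 13, 12, 10, 3] end={s1,s25,s9} — reject; 6/6 deletions ∈↓L.
3 words, ⪯-incomp.


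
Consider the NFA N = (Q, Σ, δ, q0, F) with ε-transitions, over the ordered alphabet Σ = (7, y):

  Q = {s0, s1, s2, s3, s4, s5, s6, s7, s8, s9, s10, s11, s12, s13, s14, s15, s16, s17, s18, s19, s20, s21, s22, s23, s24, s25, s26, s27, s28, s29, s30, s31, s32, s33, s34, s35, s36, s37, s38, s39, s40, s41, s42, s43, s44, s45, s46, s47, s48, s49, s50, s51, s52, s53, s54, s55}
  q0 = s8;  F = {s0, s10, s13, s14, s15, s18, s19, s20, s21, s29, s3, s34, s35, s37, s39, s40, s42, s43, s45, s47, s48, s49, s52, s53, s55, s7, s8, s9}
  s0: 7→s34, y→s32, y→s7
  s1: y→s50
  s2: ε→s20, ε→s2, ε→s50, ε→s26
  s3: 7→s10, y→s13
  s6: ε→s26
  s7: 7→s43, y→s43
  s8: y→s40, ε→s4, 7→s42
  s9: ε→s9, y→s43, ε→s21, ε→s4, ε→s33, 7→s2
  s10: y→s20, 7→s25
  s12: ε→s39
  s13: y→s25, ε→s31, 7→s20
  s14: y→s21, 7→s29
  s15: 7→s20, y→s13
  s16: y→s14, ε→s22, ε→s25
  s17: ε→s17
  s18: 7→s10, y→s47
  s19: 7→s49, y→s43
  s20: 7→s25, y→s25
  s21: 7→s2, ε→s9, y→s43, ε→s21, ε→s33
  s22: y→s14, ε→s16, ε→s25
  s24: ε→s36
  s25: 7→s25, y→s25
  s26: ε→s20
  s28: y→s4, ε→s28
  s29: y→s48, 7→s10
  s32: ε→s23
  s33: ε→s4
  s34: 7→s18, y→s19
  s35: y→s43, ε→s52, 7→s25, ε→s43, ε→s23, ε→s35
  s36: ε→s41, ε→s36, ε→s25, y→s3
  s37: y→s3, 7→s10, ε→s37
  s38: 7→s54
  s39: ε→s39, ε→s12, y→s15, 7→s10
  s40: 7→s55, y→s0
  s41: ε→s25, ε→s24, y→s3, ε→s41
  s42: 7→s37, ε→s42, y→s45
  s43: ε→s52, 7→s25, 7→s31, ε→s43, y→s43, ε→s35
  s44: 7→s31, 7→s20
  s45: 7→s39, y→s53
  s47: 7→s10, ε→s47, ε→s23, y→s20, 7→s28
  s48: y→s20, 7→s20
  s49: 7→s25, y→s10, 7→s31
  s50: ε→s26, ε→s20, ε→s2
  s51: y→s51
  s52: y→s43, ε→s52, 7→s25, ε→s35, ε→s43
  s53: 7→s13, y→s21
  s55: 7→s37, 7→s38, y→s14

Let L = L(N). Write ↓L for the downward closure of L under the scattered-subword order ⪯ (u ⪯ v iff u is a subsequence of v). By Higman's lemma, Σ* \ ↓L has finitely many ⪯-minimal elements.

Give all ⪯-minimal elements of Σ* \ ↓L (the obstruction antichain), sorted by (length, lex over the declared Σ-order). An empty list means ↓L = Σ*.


min(Σ*\↓L) = [7777, 777yy, 77yyy, 7yy7y, yyy77, yyyy7].

|Q|=56, |F|=28, |δ|=123 (50 ε).
min D↑ (26 st, q0=0, F={14}): 0:7→1,y→2 1:7→3,y→4 2:7→5,y→6 3:7→7,y→8 4:7→9,y→10 5:7→3,y→11 6:7→12,y→13 7:7→14,y→15 8:7→7,y→16 9:7→7,y→17 10:7→16,y→18 11:7→19,y→18 12:7→20,y→21 13:7→22,y→22 14:7→14,y→14 15:7→14,y→14 16:7→15,y→14 17:7→15,y→16 18:7→15,y→22 19:7→7,y→23 20:7→7,y→24 21:7→25,y→22 22:7→14,y→22 23:7→15,y→15 24:7→7,y→15 25:7→14,y→7.
'7777': N↓-sim [41, 36, 23, 7, 1] end={s25} ∉↓L; 4/4 del acc.
'777yy': run [41, 36, 23, 7, 3, 1] end={s25} rej; 5/5 deletions ∈↓L.
'77yyy': run [41, 36, 23, 12, 5, 1] end={s25} ∉↓L; 5/5 deletions ∈↓L.
'7yy7y': |S_i|=[41, 36, 29, 19, 7, 1] end={s25} ∉↓L; 5/5 del acc.
'yyy77': N↓-sim [41, 39, 31, 23, 14, 2] end={s25,s31} — reject; 5/5 deletions ∈↓L.
'yyyy7': run [41, 39, 31, 23, 9, 2] end={s25,s31} — reject; 5/5 deletions ∈↓L.
6 words, ⪯-incomp.


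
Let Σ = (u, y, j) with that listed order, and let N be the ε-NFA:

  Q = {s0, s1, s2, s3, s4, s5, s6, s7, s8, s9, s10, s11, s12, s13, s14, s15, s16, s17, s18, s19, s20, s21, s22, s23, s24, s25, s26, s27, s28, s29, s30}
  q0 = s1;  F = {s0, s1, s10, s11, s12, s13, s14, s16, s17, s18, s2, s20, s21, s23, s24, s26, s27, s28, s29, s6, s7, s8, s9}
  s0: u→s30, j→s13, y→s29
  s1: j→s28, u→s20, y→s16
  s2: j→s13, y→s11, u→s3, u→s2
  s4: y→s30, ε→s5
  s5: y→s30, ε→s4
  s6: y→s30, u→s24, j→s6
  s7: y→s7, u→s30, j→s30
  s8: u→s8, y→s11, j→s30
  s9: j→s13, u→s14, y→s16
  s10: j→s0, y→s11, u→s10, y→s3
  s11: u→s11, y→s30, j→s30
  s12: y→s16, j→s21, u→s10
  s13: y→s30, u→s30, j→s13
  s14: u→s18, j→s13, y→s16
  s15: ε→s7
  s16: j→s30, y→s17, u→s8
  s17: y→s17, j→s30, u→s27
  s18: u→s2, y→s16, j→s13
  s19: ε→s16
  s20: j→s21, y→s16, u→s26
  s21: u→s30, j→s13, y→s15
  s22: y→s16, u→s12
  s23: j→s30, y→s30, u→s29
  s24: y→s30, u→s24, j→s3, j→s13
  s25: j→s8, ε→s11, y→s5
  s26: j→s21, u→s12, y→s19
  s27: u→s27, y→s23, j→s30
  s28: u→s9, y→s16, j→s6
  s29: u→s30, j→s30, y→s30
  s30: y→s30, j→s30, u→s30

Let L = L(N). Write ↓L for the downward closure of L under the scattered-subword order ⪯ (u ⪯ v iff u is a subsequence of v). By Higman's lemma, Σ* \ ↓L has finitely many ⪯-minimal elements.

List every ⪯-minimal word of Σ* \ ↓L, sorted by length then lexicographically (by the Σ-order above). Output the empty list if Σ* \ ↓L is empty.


|Q|=31, |F|=23, |δ|=86 (5 ε).
min D↑ (24 st, q0=0, F={8}): 0:u→1,y→2,j→3 1:u→4,y→2,j→5 2:u→6,y→7,j→8 3:u→9,y→2,j→10 4:u→11,y→2,j→5 5:u→8,y→12,j→13 6:u→6,y→14,j→8 7:u→15,y→7,j→8 8:u→8,y→8,j→8 9:u→16,y→2,j→13 10:u→17,y→8,j→10 11:u→18,y→2,j→5 12:u→8,y→12,j→8 13:u→8,y→8,j→13 14:u→14,y→8,j→8 15:u→15,y→19,j→8 16:u→20,y→2,j→13 17:u→17,y→8,j→13 18:u→18,y→14,j→21 19:u→22,y→8,j→8 20:u→23,y→2,j→13 21:u→8,y→22,j→13 22:u→8,y→8,j→8 23:u→23,y→14,j→13 (ε-aug+det+¬).
'yj': |S_i|=[27, 12, 1] end={s30} rej; 2/2 deletions ∈↓L.
'uju': N↓-sim [27, 24, 8, 1] end={s30} — reject; 3/3 deletions ∈↓L.
'jjy': N↓-sim [27, 21, 5, 1] end={s30} ∉↓L; 3/3 deletions ∈↓L.
'yuyy': |S_i|=[27, 12, 6, 4, 1] end={s30} ∉↓L; 4/4 del acc.
'uuuuyy': |S_i|=[27, 24, 22, 19, 12, 5, 1] end={s30} — reject; 6/6 del acc.
'yyuyuu': |S_i|=[27, 12, 7, 5, 3, 2, 1] end={s30} rej; 6/6 deletions ∈↓L.
6 obstructions.

A = [yj, uju, jjy, yuyy, uuuuyy, yyuyuu].


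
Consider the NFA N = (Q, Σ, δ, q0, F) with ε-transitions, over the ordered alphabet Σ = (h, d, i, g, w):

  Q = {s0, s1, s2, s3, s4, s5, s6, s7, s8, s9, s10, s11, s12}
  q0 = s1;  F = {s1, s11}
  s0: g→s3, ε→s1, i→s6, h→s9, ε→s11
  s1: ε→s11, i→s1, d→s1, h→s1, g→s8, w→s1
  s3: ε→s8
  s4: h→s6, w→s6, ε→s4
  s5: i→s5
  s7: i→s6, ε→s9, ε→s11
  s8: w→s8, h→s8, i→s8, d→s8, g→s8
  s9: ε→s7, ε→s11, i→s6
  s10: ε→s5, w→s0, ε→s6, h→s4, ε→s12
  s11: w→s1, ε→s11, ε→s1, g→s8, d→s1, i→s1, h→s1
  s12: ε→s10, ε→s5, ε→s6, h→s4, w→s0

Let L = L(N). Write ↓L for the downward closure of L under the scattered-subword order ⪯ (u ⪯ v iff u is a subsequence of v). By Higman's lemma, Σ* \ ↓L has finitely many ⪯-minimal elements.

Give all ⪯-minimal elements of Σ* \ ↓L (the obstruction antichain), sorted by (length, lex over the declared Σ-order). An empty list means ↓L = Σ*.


|Q|=13, |F|=2, |δ|=44 (17 ε).
min D↑ (2 st, q0=0, F={1}): 0:h→0,d→0,i→0,g→1,w→0 1:h→1,d→1,i→1,g→1,w→1 [Hopcroft].
'g': run [3, 1] end={s8} ∉↓L; 1/1 single-dels accept.
1 obstructions.

min(Σ*\↓L) = [g].


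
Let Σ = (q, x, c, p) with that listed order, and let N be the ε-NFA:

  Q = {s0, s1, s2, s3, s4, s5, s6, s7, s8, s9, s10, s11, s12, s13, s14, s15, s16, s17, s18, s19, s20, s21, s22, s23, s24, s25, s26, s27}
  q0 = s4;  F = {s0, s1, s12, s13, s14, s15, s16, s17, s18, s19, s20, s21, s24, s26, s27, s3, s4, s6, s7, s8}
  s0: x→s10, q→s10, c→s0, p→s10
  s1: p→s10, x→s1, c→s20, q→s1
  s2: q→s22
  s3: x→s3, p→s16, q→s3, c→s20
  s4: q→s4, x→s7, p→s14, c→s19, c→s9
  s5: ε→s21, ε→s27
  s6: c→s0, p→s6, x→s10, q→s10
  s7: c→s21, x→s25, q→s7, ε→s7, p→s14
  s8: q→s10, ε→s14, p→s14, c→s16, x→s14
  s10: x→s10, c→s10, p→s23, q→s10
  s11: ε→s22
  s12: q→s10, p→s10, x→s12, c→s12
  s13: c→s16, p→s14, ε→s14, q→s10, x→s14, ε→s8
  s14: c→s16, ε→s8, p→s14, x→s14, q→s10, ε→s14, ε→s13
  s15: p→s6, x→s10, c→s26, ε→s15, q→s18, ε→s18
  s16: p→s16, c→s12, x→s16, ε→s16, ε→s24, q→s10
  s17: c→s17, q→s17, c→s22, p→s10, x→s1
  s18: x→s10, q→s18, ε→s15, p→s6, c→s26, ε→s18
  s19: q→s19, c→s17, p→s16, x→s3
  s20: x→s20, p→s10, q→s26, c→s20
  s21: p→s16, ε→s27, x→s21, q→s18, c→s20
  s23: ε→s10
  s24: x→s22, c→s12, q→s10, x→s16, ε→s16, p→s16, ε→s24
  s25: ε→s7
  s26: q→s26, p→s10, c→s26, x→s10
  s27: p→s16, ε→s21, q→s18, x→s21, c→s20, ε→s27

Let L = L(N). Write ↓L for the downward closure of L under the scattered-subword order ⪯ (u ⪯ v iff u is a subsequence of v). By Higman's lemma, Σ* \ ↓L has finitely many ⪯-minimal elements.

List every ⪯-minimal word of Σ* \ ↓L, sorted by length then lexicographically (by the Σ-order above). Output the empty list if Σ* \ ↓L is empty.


min(Σ*\↓L) = [pq, ccp, xcqx].

|Q|=28, |F|=20, |δ|=111 (23 ε).
min D↑ (16 st, q0=0, F={8}): 0:q→0,x→1,c→2,p→3 1:q→1,x→1,c→4,p→3 2:q→2,x→5,c→6,p→7 3:q→8,x→3,c→7,p→3 4:q→9,x→4,c→10,p→7 5:q→5,x→5,c→10,p→7 6:q→6,x→11,c→6,p→8 7:q→8,x→7,c→12,p→7 8:q→8,x→8,c→8,p→8 9:q→9,x→8,c→13,p→14 10:q→13,x→10,c→10,p→8 11:q→11,x→11,c→10,p→8 12:q→8,x→12,c→12,p→8 13:q→13,x→8,c→13,p→8 14:q→8,x→8,c→15,p→14 15:q→8,x→8,c→15,p→8.
'pq': N↓-sim [25, 11, 2] end={s10,s23} rej; 2/2 single-dels accept.
'ccp': run [25, 19, 9, 2] end={s10,s23} rej; 3/3 del acc.
'xcqx': run [25, 21, 14, 7, 2] end={s10,s23} ∉↓L; 4/4 deletions ∈↓L.
3 words, ⪯-incomp.


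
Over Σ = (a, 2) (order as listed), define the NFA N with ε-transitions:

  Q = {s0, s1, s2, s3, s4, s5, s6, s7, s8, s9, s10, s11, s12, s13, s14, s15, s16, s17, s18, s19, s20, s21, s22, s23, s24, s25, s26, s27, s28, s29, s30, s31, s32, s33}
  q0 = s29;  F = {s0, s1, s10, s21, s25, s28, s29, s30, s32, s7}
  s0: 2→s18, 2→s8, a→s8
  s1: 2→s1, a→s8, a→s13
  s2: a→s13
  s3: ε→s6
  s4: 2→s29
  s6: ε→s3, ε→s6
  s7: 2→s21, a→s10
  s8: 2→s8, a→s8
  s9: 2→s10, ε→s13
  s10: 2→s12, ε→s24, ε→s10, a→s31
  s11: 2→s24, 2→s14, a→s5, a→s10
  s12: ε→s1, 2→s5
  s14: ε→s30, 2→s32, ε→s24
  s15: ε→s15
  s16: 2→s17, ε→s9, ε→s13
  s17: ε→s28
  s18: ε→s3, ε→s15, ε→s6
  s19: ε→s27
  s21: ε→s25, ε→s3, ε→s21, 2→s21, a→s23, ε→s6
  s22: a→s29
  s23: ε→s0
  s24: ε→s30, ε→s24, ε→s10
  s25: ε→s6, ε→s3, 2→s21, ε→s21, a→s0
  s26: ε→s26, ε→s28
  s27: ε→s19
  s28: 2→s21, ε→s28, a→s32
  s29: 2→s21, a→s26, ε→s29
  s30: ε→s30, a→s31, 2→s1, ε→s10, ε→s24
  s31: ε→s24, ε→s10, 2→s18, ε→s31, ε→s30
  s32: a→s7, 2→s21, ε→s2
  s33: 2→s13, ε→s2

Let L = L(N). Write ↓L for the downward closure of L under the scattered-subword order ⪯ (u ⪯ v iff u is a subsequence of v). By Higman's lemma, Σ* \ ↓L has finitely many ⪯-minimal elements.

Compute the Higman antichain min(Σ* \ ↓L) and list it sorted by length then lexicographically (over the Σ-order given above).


Antichain: [2aa, 2a2, aaaa2a].

|Q|=34, |F|=10, |δ|=79 (42 ε).
min D↑ (9 st, q0=0, F={6}): 0:a→1,2→2 1:a→3,2→2 2:a→4,2→2 3:a→5,2→2 4:a→6,2→6 5:a→7,2→2 6:a→6,2→6 7:a→7,2→8 8:a→6,2→8.
'2aa': N↓-sim [23, 13, 8, 1] end={s8} ∉↓L; 3/3 deletions ∈↓L.
'2a2': |S_i|=[23, 13, 8, 5] end={s15,s18,s3,s6,s8} rej; 3/3 del acc.
'aaaa2a': N↓-sim [23, 22, 20, 18, 15, 9, 2] end={s13,s8} — reject; 6/6 single-dels accept.
3 minimals (antichain).


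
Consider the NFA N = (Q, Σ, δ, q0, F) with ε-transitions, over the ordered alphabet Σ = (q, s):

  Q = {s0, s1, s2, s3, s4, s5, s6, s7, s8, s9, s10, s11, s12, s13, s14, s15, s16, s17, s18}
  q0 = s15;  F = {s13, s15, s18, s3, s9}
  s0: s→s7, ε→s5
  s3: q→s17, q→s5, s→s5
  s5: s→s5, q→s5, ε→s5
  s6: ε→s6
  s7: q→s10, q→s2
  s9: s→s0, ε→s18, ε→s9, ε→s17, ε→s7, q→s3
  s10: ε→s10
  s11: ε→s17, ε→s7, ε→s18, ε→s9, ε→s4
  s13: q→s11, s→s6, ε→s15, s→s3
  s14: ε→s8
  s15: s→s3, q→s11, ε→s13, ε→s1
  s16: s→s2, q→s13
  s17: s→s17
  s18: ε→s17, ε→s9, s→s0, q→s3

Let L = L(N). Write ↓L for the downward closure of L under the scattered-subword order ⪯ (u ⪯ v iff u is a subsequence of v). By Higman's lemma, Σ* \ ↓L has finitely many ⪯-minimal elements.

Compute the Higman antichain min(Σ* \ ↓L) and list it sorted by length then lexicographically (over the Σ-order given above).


|Q|=19, |F|=5, |δ|=39 (19 ε).
min D↑ (4 st, q0=0, F={3}): 0:q→1,s→2 1:q→2,s→3 2:q→3,s→3 3:q→3,s→3 [Hopcroft].
'qs': N↓-sim [15, 11, 6] end={s0,s10,s17,s2,s5,s7} ∉↓L; 2/2 single-dels accept.
'sq': N↓-sim [15, 8, 4] end={s10,s17,s2,s5} — reject; 2/2 single-dels accept.
'ss': run [15, 8, 5] end={s10,s17,s2,s5,s7} — reject; 2/2 del acc.
'qqq': run [15, 11, 5, 2] end={s17,s5} rej; 3/3 del acc.
4 minimals (antichain).

Antichain: [qs, sq, ss, qqq].


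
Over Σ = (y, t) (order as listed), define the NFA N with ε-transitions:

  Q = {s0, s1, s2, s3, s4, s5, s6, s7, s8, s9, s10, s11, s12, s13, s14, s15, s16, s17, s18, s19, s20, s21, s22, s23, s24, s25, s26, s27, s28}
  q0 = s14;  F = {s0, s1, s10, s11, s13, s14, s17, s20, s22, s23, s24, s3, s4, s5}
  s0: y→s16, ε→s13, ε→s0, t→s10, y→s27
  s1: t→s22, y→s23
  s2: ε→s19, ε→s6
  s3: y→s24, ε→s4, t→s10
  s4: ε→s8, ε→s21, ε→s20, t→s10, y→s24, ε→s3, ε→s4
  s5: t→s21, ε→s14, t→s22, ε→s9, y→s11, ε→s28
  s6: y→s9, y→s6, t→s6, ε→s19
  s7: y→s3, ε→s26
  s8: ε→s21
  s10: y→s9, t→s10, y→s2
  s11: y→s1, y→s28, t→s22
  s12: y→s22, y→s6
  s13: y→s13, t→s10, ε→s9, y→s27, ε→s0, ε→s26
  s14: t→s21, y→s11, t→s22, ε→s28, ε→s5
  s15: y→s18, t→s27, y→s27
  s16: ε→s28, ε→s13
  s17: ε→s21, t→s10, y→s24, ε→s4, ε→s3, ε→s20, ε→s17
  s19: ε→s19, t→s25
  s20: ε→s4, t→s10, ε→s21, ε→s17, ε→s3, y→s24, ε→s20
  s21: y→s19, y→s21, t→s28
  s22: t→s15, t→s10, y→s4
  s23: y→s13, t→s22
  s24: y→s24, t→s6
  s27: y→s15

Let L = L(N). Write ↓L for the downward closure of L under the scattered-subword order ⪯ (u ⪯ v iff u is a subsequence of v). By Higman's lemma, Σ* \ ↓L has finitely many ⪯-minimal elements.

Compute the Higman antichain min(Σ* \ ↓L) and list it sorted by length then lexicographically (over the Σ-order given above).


|Q|=29, |F|=14, |δ|=83 (34 ε).
min D↑ (10 st, q0=0, F={8}): 0:y→1,t→2 1:y→3,t→2 2:y→4,t→5 3:y→6,t→2 4:y→7,t→5 5:y→8,t→5 6:y→9,t→2 7:y→7,t→8 8:y→8,t→8 9:y→9,t→5 (ε-aug+det+¬).
'tty': run [27, 18, 10, 8] end={s15,s18,s19,s2,s25,s27,s6,s9} rej; 3/3 del acc.
'tyyt': |S_i|=[27, 18, 17, 11, 8] end={s15,s18,s19,s25,s27,s28,s6,s9} ∉↓L; 4/4 deletions ∈↓L.
'yyyyty': |S_i|=[27, 25, 24, 23, 21, 10, 8] end={s15,s18,s19,s2,s25,s27,s6,s9} rej; 6/6 single-dels accept.
3 minimals (antichain).

min(Σ*\↓L) = [tty, tyyt, yyyyty].


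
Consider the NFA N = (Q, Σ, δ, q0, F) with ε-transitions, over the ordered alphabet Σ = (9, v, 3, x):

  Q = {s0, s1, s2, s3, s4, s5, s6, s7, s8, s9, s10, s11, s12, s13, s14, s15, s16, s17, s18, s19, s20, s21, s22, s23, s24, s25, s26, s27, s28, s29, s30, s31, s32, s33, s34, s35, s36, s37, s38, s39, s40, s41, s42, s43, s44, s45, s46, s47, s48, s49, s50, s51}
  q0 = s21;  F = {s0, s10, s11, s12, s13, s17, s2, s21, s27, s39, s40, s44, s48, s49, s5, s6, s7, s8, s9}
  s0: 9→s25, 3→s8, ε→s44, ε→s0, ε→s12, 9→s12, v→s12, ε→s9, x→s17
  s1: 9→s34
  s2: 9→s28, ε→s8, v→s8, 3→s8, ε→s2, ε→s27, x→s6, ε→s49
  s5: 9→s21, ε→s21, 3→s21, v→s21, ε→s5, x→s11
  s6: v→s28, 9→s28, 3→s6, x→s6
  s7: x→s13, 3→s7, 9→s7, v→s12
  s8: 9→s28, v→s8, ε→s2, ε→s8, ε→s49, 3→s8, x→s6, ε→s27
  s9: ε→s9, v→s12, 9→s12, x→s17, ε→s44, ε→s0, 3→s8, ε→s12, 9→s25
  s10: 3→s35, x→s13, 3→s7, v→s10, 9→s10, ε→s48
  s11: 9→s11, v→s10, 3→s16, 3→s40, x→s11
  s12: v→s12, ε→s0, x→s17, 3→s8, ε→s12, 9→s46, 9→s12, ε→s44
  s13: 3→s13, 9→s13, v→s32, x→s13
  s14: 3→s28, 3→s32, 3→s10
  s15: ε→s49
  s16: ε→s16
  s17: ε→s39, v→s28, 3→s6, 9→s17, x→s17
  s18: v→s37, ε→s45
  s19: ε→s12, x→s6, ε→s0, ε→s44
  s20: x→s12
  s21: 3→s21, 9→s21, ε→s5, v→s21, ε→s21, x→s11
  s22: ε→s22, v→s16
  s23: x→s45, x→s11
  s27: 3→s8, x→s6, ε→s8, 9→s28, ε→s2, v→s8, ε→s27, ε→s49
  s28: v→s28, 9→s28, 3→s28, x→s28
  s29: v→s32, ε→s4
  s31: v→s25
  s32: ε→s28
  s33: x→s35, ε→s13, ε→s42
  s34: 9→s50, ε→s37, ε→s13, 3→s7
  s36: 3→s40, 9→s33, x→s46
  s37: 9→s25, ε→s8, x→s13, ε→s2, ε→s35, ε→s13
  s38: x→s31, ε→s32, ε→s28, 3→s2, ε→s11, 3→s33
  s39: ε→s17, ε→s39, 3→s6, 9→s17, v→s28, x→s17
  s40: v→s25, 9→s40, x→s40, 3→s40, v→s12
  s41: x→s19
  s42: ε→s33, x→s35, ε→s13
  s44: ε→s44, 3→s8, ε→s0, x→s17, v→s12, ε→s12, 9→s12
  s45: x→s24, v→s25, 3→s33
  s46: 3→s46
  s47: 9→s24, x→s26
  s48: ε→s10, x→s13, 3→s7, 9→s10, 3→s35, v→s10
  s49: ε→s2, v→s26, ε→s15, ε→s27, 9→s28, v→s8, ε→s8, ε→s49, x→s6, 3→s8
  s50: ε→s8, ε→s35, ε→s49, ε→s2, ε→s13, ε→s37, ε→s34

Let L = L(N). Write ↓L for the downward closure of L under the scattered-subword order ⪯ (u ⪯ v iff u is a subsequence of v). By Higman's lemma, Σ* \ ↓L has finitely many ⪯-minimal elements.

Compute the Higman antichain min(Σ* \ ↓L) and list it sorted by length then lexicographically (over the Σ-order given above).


Antichain: [xvxv, x3v39].

|Q|=52, |F|=19, |δ|=188 (69 ε).
min D↑ (11 st, q0=0, F={7}): 0:9→0,v→0,3→0,x→1 1:9→1,v→2,3→3,x→1 2:9→2,v→2,3→4,x→5 3:9→3,v→6,3→3,x→3 4:9→4,v→6,3→4,x→5 5:9→5,v→7,3→5,x→5 6:9→6,v→6,3→8,x→9 7:9→7,v→7,3→7,x→7 8:9→7,v→8,3→8,x→10 9:9→9,v→7,3→10,x→9 10:9→7,v→7,3→10,x→10.
'xvxv': |S_i|=[27, 25, 22, 6, 2] end={s28,s32} rej; 4/4 single-dels accept.
'x3v39': N↓-sim [27, 25, 22, 17, 9, 1] end={s28} — reject; 5/5 deletions ∈↓L.
2 obstructions.


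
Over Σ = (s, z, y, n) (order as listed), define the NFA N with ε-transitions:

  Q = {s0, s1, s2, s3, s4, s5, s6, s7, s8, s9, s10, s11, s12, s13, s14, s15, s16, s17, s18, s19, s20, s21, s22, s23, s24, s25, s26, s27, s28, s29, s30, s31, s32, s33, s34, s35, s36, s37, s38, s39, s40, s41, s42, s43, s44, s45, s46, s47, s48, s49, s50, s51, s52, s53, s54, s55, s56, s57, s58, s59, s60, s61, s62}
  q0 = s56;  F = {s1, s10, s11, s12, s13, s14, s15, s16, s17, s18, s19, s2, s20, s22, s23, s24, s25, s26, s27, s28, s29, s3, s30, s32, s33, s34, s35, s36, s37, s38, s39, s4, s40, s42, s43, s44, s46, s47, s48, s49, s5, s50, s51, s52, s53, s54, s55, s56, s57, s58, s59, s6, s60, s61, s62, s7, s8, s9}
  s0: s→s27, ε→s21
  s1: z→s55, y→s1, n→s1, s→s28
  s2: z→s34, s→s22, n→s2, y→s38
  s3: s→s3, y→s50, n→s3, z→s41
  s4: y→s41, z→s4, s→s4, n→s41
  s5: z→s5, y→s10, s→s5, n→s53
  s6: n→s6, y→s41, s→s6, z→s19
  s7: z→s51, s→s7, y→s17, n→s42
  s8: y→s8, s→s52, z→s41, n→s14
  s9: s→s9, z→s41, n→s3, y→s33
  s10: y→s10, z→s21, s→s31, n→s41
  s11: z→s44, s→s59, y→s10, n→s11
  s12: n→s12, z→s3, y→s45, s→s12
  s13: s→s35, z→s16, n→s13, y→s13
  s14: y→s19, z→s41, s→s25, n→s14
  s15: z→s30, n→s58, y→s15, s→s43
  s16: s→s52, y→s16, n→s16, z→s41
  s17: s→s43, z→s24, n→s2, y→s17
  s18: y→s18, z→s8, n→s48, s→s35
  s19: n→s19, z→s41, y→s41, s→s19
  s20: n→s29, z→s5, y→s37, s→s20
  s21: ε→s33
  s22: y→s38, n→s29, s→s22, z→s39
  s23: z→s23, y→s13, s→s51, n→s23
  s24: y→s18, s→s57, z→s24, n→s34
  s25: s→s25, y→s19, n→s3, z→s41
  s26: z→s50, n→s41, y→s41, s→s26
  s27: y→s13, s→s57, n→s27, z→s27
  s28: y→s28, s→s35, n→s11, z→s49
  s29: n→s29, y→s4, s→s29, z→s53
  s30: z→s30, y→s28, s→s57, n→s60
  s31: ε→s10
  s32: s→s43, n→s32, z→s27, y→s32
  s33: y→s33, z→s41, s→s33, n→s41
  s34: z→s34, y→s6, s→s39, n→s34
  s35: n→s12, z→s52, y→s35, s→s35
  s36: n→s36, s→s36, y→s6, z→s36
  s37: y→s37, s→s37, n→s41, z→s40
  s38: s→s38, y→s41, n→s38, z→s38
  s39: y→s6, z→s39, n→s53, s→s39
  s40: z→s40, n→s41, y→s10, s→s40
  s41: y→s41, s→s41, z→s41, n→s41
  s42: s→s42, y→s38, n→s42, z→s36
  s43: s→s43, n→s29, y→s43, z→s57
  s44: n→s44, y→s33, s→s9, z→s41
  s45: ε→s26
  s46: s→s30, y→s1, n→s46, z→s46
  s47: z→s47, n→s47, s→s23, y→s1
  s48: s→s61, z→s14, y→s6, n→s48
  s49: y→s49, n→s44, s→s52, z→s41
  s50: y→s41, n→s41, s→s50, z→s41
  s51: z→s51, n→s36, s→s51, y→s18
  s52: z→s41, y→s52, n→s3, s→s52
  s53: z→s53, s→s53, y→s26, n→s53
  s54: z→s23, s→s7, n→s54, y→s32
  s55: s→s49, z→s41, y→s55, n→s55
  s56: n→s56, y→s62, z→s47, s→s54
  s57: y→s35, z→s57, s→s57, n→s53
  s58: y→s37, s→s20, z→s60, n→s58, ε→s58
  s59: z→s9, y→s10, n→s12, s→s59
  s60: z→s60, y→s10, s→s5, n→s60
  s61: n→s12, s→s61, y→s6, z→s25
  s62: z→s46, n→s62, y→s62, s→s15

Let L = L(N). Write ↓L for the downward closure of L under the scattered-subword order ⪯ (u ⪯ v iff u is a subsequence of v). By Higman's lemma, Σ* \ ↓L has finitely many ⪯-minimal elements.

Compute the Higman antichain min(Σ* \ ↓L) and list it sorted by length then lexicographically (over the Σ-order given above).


|Q|=63, |F|=58, |δ|=242 (5 ε).
min D↑ (59 st, q0=0, F={31}): 0:s→1,z→2,y→3,n→0 1:s→4,z→5,y→6,n→1 2:s→5,z→2,y→7,n→2 3:s→8,z→9,y→3,n→3 4:s→4,z→10,y→11,n→12 5:s→10,z→5,y→13,n→5 6:s→14,z→15,y→6,n→6 7:s→16,z→17,y→7,n→7 8:s→14,z→18,y→8,n→19 9:s→18,z→9,y→7,n→9 10:s→10,z→10,y→20,n→21 11:s→14,z→22,y→11,n→23 12:s→12,z→21,y→24,n→12 13:s→25,z→26,y→13,n→13 14:s→14,z→27,y→14,n→28 15:s→27,z→15,y→13,n→15 16:s→25,z→29,y→16,n→30 17:s→29,z→31,y→17,n→17 18:s→27,z→18,y→16,n→32 19:s→33,z→32,y→34,n→19 20:s→25,z→35,y→20,n→36 21:s→21,z→21,y→37,n→21 22:s→27,z→22,y→20,n→38 23:s→39,z→38,y→24,n→23 24:s→24,z→24,y→31,n→24 25:s→25,z→40,y→25,n→41 26:s→40,z→31,y→26,n→26 27:s→27,z→27,y→25,n→42 28:s→28,z→42,y→43,n→28 29:s→40,z→31,y→29,n→44 30:s→45,z→44,y→46,n→30 31:s→31,z→31,y→31,n→31 32:s→47,z→32,y→46,n→32 33:s→33,z→47,y→34,n→28 34:s→34,z→48,y→34,n→31 35:s→40,z→31,y→35,n→49 36:s→50,z→49,y→37,n→36 37:s→37,z→51,y→31,n→37 38:s→52,z→38,y→37,n→38 39:s→39,z→52,y→24,n→28 40:s→40,z→31,y→40,n→53 41:s→41,z→53,y→54,n→41 42:s→42,z→42,y→54,n→42 43:s→43,z→43,y→31,n→31 44:s→55,z→31,y→56,n→44 45:s→45,z→55,y→46,n→41 46:s→46,z→56,y→46,n→31 47:s→47,z→47,y→46,n→42 48:s→48,z→48,y→46,n→31 49:s→57,z→31,y→51,n→49 50:s→50,z→57,y→37,n→41 51:s→51,z→31,y→31,n→51 52:s→52,z→52,y→37,n→42 53:s→53,z→31,y→58,n→53 54:s→54,z→58,y→31,n→31 55:s→55,z→31,y→56,n→53 56:s→56,z→31,y→56,n→31 57:s→57,z→31,y→51,n→53 58:s→58,z→31,y→31,n→31 (ε-aug+det+¬).
'zyzz': run [62, 47, 30, 15, 1] end={s41} rej; 4/4 single-dels accept.
'ssnyy': |S_i|=[62, 56, 42, 22, 8, 1] end={s41} ∉↓L; 5/5 single-dels accept.
'ysnyn': |S_i|=[62, 54, 38, 26, 11, 1] end={s41} — reject; 5/5 del acc.
3 minimals (antichain).

A = [zyzz, ssnyy, ysnyn].


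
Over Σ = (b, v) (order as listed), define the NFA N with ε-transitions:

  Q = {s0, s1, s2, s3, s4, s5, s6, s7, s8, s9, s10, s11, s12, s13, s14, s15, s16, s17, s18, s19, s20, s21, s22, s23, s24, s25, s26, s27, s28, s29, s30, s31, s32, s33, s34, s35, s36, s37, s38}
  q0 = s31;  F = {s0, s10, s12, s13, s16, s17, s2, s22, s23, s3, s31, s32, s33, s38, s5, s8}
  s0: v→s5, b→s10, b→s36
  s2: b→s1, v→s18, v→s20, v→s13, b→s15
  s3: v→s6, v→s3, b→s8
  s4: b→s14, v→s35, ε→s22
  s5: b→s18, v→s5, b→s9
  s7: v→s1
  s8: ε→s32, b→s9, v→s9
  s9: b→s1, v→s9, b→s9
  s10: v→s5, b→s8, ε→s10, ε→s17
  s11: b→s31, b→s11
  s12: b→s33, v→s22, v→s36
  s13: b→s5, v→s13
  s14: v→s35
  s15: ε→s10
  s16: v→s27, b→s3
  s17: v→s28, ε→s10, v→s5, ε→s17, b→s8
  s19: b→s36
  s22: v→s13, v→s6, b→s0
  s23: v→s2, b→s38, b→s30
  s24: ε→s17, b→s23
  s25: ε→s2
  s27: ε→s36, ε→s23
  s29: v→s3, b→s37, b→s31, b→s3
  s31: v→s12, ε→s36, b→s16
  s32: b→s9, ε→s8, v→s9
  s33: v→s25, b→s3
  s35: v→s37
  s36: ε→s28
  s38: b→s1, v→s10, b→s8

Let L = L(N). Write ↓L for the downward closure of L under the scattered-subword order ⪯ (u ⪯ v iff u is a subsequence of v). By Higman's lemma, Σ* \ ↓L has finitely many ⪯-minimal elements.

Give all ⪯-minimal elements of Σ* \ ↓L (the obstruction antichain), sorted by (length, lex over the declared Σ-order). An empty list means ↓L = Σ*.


A = [bbbb, bbbv, vvbvb, vvvbb, bvbvvb].

|Q|=39, |F|=16, |δ|=73 (14 ε).
min D↑ (15 st, q0=0, F={12}): 0:b→1,v→2 1:b→3,v→4 2:b→5,v→6 3:b→7,v→3 4:b→8,v→9 5:b→3,v→9 6:b→10,v→11 7:b→12,v→12 8:b→7,v→13 9:b→13,v→11 10:b→13,v→14 11:b→14,v→11 12:b→12,v→12 13:b→7,v→14 14:b→12,v→14.
'bbbb': N↓-sim [27, 24, 15, 5, 2] end={s1,s9} — reject; 4/4 single-dels accept.
'bbbv': N↓-sim [27, 24, 15, 5, 2] end={s1,s9} rej; 4/4 deletions ∈↓L.
'vvbvb': run [27, 25, 19, 12, 5, 3] end={s1,s18,s9} — reject; 5/5 single-dels accept.
'vvvbb': |S_i|=[27, 25, 19, 11, 6, 3] end={s1,s18,s9} — reject; 5/5 del acc.
'bvbvvb': run [27, 24, 21, 12, 9, 5, 3] end={s1,s18,s9} — reject; 6/6 single-dels accept.
5 words, ⪯-incomp.


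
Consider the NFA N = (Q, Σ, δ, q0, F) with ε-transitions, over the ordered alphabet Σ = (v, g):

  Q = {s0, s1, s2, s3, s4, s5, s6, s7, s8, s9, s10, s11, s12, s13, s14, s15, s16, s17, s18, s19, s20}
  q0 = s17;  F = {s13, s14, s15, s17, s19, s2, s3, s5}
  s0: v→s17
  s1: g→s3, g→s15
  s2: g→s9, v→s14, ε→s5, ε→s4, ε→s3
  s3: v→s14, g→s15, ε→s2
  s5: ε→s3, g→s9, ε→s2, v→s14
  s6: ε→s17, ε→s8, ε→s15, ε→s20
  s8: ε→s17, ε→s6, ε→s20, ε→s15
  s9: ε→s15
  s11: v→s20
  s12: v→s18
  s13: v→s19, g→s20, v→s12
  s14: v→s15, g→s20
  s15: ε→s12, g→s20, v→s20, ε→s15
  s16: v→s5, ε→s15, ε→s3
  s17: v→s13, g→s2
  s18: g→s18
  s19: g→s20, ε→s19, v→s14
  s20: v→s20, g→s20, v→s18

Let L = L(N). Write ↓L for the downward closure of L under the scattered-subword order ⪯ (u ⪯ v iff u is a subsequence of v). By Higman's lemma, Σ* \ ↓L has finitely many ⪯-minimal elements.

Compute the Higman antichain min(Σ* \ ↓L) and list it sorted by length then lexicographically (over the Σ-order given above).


Antichain: [vg, ggv, ggg, gvvv, vvvvv].

|Q|=21, |F|=8, |δ|=47 (20 ε).
min D↑ (7 st, q0=0, F={4}): 0:v→1,g→2 1:v→3,g→4 2:v→5,g→6 3:v→5,g→4 4:v→4,g→4 5:v→6,g→4 6:v→4,g→4.
'vg': run [13, 7, 2] end={s18,s20} rej; 2/2 del acc.
'ggv': run [13, 10, 5, 2] end={s18,s20} — reject; 3/3 single-dels accept.
'ggg': run [13, 10, 5, 2] end={s18,s20} ∉↓L; 3/3 del acc.
'gvvv': run [13, 10, 5, 4, 2] end={s18,s20} — reject; 4/4 single-dels accept.
'vvvvv': run [13, 7, 6, 5, 4, 2] end={s18,s20} ∉↓L; 5/5 del acc.
5 obstructions.


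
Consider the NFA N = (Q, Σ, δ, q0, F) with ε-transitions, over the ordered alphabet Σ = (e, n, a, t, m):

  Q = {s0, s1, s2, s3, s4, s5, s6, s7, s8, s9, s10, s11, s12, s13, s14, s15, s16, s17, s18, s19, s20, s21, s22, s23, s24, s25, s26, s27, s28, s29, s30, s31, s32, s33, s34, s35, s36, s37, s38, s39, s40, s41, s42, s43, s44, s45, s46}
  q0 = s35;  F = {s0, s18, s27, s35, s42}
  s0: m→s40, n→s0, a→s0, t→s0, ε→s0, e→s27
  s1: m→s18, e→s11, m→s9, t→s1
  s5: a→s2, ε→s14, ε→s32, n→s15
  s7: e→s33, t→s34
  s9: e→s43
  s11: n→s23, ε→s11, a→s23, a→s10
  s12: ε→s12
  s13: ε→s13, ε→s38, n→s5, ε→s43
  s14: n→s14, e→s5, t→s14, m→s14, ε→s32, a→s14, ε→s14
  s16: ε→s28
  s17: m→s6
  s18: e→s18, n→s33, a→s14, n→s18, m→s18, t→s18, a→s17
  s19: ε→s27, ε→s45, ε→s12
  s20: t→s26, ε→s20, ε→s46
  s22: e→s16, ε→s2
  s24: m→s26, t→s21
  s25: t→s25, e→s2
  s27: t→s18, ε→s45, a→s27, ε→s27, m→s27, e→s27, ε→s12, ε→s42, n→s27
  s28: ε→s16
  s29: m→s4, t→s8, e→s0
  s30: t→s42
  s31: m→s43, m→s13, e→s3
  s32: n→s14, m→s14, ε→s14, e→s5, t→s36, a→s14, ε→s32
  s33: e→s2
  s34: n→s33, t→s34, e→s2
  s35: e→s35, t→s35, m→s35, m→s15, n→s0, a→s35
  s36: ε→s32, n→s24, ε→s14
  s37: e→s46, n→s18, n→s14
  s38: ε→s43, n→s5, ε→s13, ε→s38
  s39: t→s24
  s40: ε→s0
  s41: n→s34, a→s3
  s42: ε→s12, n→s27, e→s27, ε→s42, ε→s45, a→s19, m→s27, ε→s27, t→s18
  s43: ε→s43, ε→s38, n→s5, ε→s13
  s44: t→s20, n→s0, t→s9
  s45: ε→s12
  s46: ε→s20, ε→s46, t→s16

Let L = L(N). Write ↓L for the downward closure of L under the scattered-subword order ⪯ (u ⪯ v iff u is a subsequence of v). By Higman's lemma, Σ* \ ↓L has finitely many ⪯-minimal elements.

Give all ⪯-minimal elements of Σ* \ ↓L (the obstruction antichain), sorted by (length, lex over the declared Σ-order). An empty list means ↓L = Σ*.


min(Σ*\↓L) = [neta].

|Q|=47, |F|=5, |δ|=122 (40 ε).
min D↑ (5 st, q0=0, F={4}): 0:e→0,n→1,a→0,t→0,m→0 1:e→2,n→1,a→1,t→1,m→1 2:e→2,n→2,a→2,t→3,m→2 3:e→3,n→3,a→4,t→3,m→3 4:e→4,n→4,a→4,t→4,m→4 (ε-aug+det+¬).
'neta': N↓-sim [21, 20, 18, 13, 11] end={s14,s15,s17,s2,s21,s24,s26,s32,s36,s5,s6} — reject; 4/4 del acc.
1 obstructions.


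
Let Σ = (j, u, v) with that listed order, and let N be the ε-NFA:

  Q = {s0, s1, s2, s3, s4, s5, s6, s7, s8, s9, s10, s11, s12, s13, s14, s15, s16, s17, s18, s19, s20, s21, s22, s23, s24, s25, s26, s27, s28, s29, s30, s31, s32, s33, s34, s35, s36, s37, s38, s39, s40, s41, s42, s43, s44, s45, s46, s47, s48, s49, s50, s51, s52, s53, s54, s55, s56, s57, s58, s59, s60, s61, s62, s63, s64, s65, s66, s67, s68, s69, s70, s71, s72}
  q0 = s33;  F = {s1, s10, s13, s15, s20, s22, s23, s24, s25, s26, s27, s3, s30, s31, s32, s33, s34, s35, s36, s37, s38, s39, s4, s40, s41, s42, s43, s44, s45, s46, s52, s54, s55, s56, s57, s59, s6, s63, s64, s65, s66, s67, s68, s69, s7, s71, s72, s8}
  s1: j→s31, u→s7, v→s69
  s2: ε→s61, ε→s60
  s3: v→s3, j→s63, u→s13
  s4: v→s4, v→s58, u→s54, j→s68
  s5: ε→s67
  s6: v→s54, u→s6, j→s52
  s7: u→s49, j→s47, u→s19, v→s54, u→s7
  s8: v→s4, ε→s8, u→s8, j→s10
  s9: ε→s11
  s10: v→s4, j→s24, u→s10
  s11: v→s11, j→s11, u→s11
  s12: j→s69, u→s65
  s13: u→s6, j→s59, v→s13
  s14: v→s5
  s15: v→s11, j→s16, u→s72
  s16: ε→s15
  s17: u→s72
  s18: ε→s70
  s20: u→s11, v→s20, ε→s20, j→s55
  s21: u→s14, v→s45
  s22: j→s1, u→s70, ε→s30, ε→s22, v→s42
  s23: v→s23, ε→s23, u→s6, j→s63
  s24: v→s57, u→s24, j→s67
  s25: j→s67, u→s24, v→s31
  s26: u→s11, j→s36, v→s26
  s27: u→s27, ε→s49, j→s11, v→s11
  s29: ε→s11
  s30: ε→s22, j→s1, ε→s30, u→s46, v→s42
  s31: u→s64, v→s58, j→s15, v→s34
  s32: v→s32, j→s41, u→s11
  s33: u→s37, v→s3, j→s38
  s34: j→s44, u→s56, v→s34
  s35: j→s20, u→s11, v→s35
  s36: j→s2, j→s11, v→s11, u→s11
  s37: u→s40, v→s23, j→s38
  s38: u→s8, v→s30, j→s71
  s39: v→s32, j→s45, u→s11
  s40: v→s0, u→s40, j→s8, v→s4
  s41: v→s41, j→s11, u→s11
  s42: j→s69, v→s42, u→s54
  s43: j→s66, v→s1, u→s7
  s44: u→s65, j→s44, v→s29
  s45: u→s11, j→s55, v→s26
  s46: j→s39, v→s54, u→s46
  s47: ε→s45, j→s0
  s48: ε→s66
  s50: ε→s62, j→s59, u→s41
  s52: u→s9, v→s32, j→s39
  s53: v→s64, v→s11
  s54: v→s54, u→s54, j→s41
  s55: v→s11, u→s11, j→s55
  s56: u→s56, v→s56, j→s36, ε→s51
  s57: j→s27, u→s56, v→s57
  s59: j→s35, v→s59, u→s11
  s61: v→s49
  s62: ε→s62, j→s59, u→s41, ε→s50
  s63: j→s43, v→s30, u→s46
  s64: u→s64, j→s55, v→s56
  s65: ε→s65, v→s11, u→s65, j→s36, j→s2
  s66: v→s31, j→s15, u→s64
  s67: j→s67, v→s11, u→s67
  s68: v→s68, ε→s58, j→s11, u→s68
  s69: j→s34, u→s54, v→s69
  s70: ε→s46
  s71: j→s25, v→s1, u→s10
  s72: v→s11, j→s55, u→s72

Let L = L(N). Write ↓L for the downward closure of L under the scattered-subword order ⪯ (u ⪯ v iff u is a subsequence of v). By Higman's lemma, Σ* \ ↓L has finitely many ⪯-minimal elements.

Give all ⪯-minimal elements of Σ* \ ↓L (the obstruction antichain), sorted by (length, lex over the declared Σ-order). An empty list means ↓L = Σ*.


Antichain: [vuju, jjjjv, juvjj, uuvjj, jvvujj].

|Q|=73, |F|=48, |δ|=192 (24 ε).
min D↑ (48 st, q0=0, F={31}): 0:j→1,u→2,v→3 1:j→4,u→5,v→6 2:j→1,u→7,v→8 3:j→9,u→10,v→3 4:j→11,u→12,v→13 5:j→12,u→5,v→14 6:j→13,u→15,v→16 7:j→5,u→7,v→14 8:j→9,u→17,v→8 9:j→18,u→15,v→6 10:j→19,u→17,v→10 11:j→20,u→21,v→22 12:j→21,u→12,v→14 13:j→22,u→23,v→24 14:j→25,u→26,v→14 15:j→27,u→15,v→26 16:j→24,u→26,v→16 17:j→28,u→17,v→26 18:j→29,u→23,v→13 19:j→30,u→31,v→19 20:j→20,u→20,v→31 21:j→20,u→21,v→32 22:j→33,u→34,v→35 23:j→36,u→23,v→26 24:j→35,u→26,v→24 25:j→31,u→25,v→25 26:j→37,u→26,v→26 27:j→36,u→31,v→38 28:j→27,u→31,v→38 29:j→33,u→34,v→22 30:j→39,u→31,v→30 31:j→31,u→31,v→31 32:j→40,u→41,v→32 33:j→33,u→42,v→31 34:j→43,u→34,v→41 35:j→44,u→41,v→35 36:j→43,u→31,v→45 37:j→31,u→31,v→37 38:j→37,u→31,v→38 39:j→43,u→31,v→39 40:j→31,u→40,v→31 41:j→46,u→41,v→41 42:j→43,u→42,v→31 43:j→43,u→31,v→31 44:j→44,u→47,v→31 45:j→46,u→31,v→45 46:j→31,u→31,v→31 47:j→46,u→47,v→31 [Hopcroft].
'vuju': run [62, 52, 34, 19, 2] end={s11,s9} — reject; 4/4 del acc.
'jjjjv': run [62, 55, 44, 32, 16, 3] end={s11,s29,s49} ∉↓L; 5/5 single-dels accept.
'juvjj': run [62, 55, 34, 17, 10, 5] end={s11,s2,s49,s60,s61} — reject; 5/5 deletions ∈↓L.
'uuvjj': |S_i|=[62, 60, 37, 18, 10, 5] end={s11,s2,s49,s60,s61} ∉↓L; 5/5 del acc.
'jvvujj': |S_i|=[62, 55, 43, 27, 14, 7, 5] end={s11,s2,s49,s60,s61} rej; 6/6 del acc.
5 words, ⪯-incomp.


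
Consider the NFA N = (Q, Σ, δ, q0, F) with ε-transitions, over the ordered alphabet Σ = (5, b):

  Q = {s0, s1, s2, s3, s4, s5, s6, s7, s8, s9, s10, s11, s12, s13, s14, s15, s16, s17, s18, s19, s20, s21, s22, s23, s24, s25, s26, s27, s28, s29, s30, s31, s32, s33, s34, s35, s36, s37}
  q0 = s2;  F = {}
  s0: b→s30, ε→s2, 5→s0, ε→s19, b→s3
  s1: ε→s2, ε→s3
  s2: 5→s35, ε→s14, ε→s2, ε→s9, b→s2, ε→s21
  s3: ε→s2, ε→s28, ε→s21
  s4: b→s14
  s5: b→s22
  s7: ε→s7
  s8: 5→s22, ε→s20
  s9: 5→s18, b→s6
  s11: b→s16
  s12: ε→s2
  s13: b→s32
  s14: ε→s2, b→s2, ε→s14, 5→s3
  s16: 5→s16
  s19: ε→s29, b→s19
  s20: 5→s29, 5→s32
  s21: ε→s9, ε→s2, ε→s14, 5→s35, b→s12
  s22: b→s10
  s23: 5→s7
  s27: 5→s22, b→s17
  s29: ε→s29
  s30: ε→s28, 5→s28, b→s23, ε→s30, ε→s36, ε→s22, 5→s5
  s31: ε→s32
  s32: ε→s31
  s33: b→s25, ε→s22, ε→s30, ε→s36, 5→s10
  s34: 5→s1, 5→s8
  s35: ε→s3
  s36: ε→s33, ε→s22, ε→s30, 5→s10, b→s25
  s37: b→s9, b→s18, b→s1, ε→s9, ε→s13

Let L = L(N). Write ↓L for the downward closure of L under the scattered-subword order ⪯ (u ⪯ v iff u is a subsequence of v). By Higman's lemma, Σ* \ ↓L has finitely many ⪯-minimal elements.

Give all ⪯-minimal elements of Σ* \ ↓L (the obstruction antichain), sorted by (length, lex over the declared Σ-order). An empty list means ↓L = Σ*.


|Q|=38, |F|=0, |δ|=72 (36 ε).
min D↑ (1 st, q0=0, F={0}): 0:5→0,b→0 [Hopcroft].
ε ∈ L(D↑) ⇒ ↓L = ∅.

min(Σ*\↓L) = [ε].
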